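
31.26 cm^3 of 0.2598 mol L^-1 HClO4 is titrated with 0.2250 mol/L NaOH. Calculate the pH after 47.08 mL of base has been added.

n(acid) = 0.2598 x 0.03126 = 0.008121 mol; n(NaOH) added = 0.2250 x 0.04708 = 0.01059 mol.
Base is in excess by 0.01059 - 0.008121 = 0.002472 mol in a total volume of 0.07834 L.
[OH^-] = 0.002472/0.07834 = 0.03155 M, so pOH = 1.50 and pH = 14.00 - 1.50 = 12.50.

12.50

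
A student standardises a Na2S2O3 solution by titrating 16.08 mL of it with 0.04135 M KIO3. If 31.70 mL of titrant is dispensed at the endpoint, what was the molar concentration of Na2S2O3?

0.489 M

n(KIO3) = 0.04135 x 0.03170 = 0.001311 mol.
From the balanced equation, 1 mol KIO3 reacts with 6 mol Na2S2O3, so n(Na2S2O3) = 0.001311 x 6/1 = 0.007865 mol.
[Na2S2O3] = 0.007865 / 0.01608 L = 0.489 M.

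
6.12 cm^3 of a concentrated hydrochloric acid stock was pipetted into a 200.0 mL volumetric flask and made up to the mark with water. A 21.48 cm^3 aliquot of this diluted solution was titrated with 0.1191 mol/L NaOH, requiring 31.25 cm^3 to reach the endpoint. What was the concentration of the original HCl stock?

n(NaOH) = 0.1191 x 0.03125 = 0.003722 mol.
n(HCl) in the aliquot = 0.003722 mol.
[diluted HCl] = 0.003722 / 0.02148 = 0.1733 M.
Dilution factor = 200.0/6.120 = 32.68, so [stock] = 0.1733 x 32.68 = 5.66 M.

5.66 M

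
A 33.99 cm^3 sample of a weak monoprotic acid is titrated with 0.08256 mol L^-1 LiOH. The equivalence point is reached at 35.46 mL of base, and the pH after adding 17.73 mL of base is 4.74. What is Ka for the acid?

1.8 x 10^-5

17.73 mL is half of the equivalence volume, so this is the half-equivalence point where [HA] = [A^-].
At half-equivalence pH = pKa, so pKa = 4.74.
Ka = 10^(-4.74) = 1.8 x 10^-5.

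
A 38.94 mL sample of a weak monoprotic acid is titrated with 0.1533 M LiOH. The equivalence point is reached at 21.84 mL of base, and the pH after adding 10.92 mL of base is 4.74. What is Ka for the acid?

1.8 x 10^-5

10.92 mL is half of the equivalence volume, so this is the half-equivalence point where [HA] = [A^-].
At half-equivalence pH = pKa, so pKa = 4.74.
Ka = 10^(-4.74) = 1.8 x 10^-5.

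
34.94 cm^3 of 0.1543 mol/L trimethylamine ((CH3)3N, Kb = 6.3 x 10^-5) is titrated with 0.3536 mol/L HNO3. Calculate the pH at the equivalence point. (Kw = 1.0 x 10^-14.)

5.38

n((CH3)3N) = 0.1543 x 0.03494 = 0.005391 mol; V(HNO3) at equivalence = 0.005391/0.3536 = 0.01525 L.
At equivalence the base is fully converted to (CH3)3NH+; total volume = 0.05019 L, so [(CH3)3NH+] = 0.005391/0.05019 = 0.1074 M.
Ka((CH3)3NH+) = Kw/Kb = 1.0e-14 / 6.3 x 10^-5 = 1.59e-10.
[H^+] = sqrt(Ka x [(CH3)3NH+]) = sqrt(1.59e-10 x 0.1074) = 4.13e-6 M.
pH = -log(4.13e-6) = 5.38.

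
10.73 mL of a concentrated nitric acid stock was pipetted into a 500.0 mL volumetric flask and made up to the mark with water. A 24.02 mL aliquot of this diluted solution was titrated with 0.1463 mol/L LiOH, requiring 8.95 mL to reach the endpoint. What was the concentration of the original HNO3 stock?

2.54 M

n(LiOH) = 0.1463 x 0.008950 = 0.001309 mol.
n(HNO3) in the aliquot = 0.001309 mol.
[diluted HNO3] = 0.001309 / 0.02402 = 0.05451 M.
Dilution factor = 500.0/10.73 = 46.60, so [stock] = 0.05451 x 46.60 = 2.54 M.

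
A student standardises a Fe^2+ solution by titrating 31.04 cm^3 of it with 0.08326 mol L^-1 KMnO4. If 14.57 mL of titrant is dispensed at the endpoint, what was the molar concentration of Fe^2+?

n(KMnO4) = 0.08326 x 0.01457 = 0.001213 mol.
From the balanced equation, 1 mol KMnO4 reacts with 5 mol Fe^2+, so n(Fe^2+) = 0.001213 x 5/1 = 0.006065 mol.
[Fe^2+] = 0.006065 / 0.03104 L = 0.195 M.

0.195 M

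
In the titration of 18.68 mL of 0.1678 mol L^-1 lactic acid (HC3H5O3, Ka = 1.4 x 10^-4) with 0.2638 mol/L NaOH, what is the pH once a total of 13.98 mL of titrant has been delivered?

12.23

n(acid) = 0.1678 x 0.01868 = 0.003135 mol; n(NaOH) added = 0.2638 x 0.01398 = 0.003688 mol.
Base is in excess by 0.003688 - 0.003135 = 0.0005534 mol in a total volume of 0.03266 L.
[OH^-] = 0.0005534/0.03266 = 0.01694 M, so pOH = 1.77 and pH = 14.00 - 1.77 = 12.23.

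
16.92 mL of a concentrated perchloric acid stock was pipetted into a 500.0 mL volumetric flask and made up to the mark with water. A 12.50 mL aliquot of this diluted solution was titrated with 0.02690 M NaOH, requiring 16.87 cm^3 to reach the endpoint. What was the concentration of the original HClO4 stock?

1.07 M

n(NaOH) = 0.02690 x 0.01687 = 0.0004538 mol.
n(HClO4) in the aliquot = 0.0004538 mol.
[diluted HClO4] = 0.0004538 / 0.01250 = 0.03630 M.
Dilution factor = 500.0/16.92 = 29.55, so [stock] = 0.03630 x 29.55 = 1.07 M.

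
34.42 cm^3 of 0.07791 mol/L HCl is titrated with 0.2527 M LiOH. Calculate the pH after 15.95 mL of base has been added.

12.43

n(acid) = 0.07791 x 0.03442 = 0.002682 mol; n(LiOH) added = 0.2527 x 0.01595 = 0.004031 mol.
Base is in excess by 0.004031 - 0.002682 = 0.001349 mol in a total volume of 0.05037 L.
[OH^-] = 0.001349/0.05037 = 0.02678 M, so pOH = 1.57 and pH = 14.00 - 1.57 = 12.43.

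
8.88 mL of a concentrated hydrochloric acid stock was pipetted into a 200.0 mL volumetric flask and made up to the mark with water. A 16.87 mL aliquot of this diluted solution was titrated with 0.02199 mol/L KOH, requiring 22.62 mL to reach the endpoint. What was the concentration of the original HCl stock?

0.664 M

n(KOH) = 0.02199 x 0.02262 = 0.0004974 mol.
n(HCl) in the aliquot = 0.0004974 mol.
[diluted HCl] = 0.0004974 / 0.01687 = 0.02949 M.
Dilution factor = 200.0/8.880 = 22.52, so [stock] = 0.02949 x 22.52 = 0.664 M.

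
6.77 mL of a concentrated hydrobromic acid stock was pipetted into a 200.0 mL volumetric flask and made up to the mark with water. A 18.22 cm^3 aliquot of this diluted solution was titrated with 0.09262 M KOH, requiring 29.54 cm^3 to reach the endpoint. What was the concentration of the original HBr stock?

4.44 M

n(KOH) = 0.09262 x 0.02954 = 0.002736 mol.
n(HBr) in the aliquot = 0.002736 mol.
[diluted HBr] = 0.002736 / 0.01822 = 0.1502 M.
Dilution factor = 200.0/6.770 = 29.54, so [stock] = 0.1502 x 29.54 = 4.44 M.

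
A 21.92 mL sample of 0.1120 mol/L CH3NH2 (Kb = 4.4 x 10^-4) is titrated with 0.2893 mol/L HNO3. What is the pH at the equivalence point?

n(CH3NH2) = 0.1120 x 0.02192 = 0.002455 mol; V(HNO3) at equivalence = 0.002455/0.2893 = 0.008486 L.
At equivalence the base is fully converted to CH3NH3+; total volume = 0.03041 L, so [CH3NH3+] = 0.002455/0.03041 = 0.08074 M.
Ka(CH3NH3+) = Kw/Kb = 1.0e-14 / 4.4 x 10^-4 = 2.27e-11.
[H^+] = sqrt(Ka x [CH3NH3+]) = sqrt(2.27e-11 x 0.08074) = 1.35e-6 M.
pH = -log(1.35e-6) = 5.87.

5.87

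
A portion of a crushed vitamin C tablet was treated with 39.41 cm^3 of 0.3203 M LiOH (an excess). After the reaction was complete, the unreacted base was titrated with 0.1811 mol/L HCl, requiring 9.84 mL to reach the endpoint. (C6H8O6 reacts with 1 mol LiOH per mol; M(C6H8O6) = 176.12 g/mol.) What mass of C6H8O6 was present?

1.91 g

Total n(LiOH) added = 0.3203 x 0.03941 = 0.01262 mol.
n(HCl) used = 0.1811 x 0.009840 = 0.001782 mol, which equals the excess n(LiOH).
So n(LiOH) consumed by the sample = 0.01262 - 0.001782 = 0.01084 mol.
n(C6H8O6) = 0.01084 / 1 = 0.01084 mol.
mass = 0.01084 mol x 176.12 g/mol = 1.91 g.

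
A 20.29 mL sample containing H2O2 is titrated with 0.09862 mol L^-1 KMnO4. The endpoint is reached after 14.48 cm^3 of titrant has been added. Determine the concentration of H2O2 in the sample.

n(KMnO4) = 0.09862 x 0.01448 = 0.001428 mol.
From the balanced equation, 2 mol KMnO4 reacts with 5 mol H2O2, so n(H2O2) = 0.001428 x 5/2 = 0.003570 mol.
[H2O2] = 0.003570 / 0.02029 L = 0.176 M.

0.176 M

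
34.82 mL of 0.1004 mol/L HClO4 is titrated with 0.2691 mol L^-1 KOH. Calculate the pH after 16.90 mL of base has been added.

12.31

n(acid) = 0.1004 x 0.03482 = 0.003496 mol; n(KOH) added = 0.2691 x 0.01690 = 0.004548 mol.
Base is in excess by 0.004548 - 0.003496 = 0.001052 mol in a total volume of 0.05172 L.
[OH^-] = 0.001052/0.05172 = 0.02034 M, so pOH = 1.69 and pH = 14.00 - 1.69 = 12.31.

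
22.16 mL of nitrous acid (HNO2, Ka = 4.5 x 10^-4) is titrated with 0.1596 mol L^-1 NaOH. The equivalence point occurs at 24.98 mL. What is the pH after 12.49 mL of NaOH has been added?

3.35

12.49 mL is exactly half the equivalence volume (24.98/2), i.e. the half-equivalence point.
There, n(HA) = n(A^-), so pH = pKa = -log(4.5 x 10^-4) = 3.35.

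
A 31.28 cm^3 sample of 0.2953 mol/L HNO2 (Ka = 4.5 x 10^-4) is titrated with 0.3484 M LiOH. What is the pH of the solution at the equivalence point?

n(HNO2) = 0.2953 x 0.03128 = 0.009237 mol; V(LiOH) at equivalence = 0.009237/0.3484 = 0.02651 L.
At equivalence all the acid is converted to NO2-; total volume = 0.03128 + 0.02651 = 0.05779 L, so [NO2-] = 0.009237/0.05779 = 0.1598 M.
Kb = Kw/Ka = 1.0e-14 / 4.5 x 10^-4 = 2.22e-11.
[OH^-] = sqrt(Kb x [NO2-]) = sqrt(2.22e-11 x 0.1598) = 1.88e-6 M.
pOH = 5.72, so pH = 14.00 - 5.72 = 8.28.

8.28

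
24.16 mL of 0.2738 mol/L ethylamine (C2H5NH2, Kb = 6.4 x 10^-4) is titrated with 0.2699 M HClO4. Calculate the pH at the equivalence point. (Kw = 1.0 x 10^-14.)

n(C2H5NH2) = 0.2738 x 0.02416 = 0.006615 mol; V(HClO4) at equivalence = 0.006615/0.2699 = 0.02451 L.
At equivalence the base is fully converted to C2H5NH3+; total volume = 0.04867 L, so [C2H5NH3+] = 0.006615/0.04867 = 0.1359 M.
Ka(C2H5NH3+) = Kw/Kb = 1.0e-14 / 6.4 x 10^-4 = 1.56e-11.
[H^+] = sqrt(Ka x [C2H5NH3+]) = sqrt(1.56e-11 x 0.1359) = 1.46e-6 M.
pH = -log(1.46e-6) = 5.84.

5.84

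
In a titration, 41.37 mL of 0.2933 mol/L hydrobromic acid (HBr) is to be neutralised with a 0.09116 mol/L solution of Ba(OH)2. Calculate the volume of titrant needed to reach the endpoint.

66.6 mL

n(HBr) = 0.2933 mol/L x 0.04137 L = 0.01213 mol.
The neutralisation is 2 HBr : 1 Ba(OH)2, so n(Ba(OH)2) = 0.01213 x 1/2 = 0.006067 mol.
V(Ba(OH)2) = 0.006067 / 0.09116 = 0.06655 L = 66.6 mL.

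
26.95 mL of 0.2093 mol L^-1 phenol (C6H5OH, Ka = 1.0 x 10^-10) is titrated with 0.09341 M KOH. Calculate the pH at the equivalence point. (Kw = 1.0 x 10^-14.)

n(C6H5OH) = 0.2093 x 0.02695 = 0.005641 mol; V(KOH) at equivalence = 0.005641/0.09341 = 0.06039 L.
At equivalence all the acid is converted to C6H5O-; total volume = 0.02695 + 0.06039 = 0.08734 L, so [C6H5O-] = 0.005641/0.08734 = 0.06459 M.
Kb = Kw/Ka = 1.0e-14 / 1.0 x 10^-10 = 0.000100.
[OH^-] = sqrt(Kb x [C6H5O-]) = sqrt(0.000100 x 0.06459) = 0.00254 M.
pOH = 2.59, so pH = 14.00 - 2.59 = 11.41.

11.41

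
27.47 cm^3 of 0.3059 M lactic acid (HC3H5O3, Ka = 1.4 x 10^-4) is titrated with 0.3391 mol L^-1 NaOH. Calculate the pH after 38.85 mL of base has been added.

12.86

n(acid) = 0.3059 x 0.02747 = 0.008403 mol; n(NaOH) added = 0.3391 x 0.03885 = 0.01317 mol.
Base is in excess by 0.01317 - 0.008403 = 0.004771 mol in a total volume of 0.06632 L.
[OH^-] = 0.004771/0.06632 = 0.07194 M, so pOH = 1.14 and pH = 14.00 - 1.14 = 12.86.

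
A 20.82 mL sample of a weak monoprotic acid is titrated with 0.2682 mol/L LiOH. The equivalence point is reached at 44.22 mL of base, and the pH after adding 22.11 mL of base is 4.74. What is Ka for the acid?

22.11 mL is half of the equivalence volume, so this is the half-equivalence point where [HA] = [A^-].
At half-equivalence pH = pKa, so pKa = 4.74.
Ka = 10^(-4.74) = 1.8 x 10^-5.

1.8 x 10^-5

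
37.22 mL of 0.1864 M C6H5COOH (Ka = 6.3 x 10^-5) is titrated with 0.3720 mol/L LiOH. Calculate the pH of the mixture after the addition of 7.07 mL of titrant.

3.99

Initial n(C6H5COOH) = 0.1864 x 0.03722 = 0.006938 mol.
n(LiOH) added = 0.3720 x 0.007070 = 0.002630 mol, converting that many moles of C6H5COOH to C6H5COO-.
Remaining n(C6H5COOH) = 0.004308 mol; n(C6H5COO-) = 0.002630 mol.
By Henderson-Hasselbalch, pH = pKa + log([A^-]/[HA]) = 4.20 + log(0.002630/0.004308) = 4.20 + (-0.21) = 3.99.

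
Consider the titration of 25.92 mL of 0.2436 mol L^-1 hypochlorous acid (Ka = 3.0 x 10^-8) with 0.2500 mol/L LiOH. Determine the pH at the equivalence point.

n(HClO) = 0.2436 x 0.02592 = 0.006314 mol; V(LiOH) at equivalence = 0.006314/0.2500 = 0.02526 L.
At equivalence all the acid is converted to ClO-; total volume = 0.02592 + 0.02526 = 0.05118 L, so [ClO-] = 0.006314/0.05118 = 0.1234 M.
Kb = Kw/Ka = 1.0e-14 / 3.0 x 10^-8 = 3.33e-7.
[OH^-] = sqrt(Kb x [ClO-]) = sqrt(3.33e-7 x 0.1234) = 0.000203 M.
pOH = 3.69, so pH = 14.00 - 3.69 = 10.31.

10.31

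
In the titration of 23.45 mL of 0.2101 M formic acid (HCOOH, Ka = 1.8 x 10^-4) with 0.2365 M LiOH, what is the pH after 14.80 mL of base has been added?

4.13

Initial n(HCOOH) = 0.2101 x 0.02345 = 0.004927 mol.
n(LiOH) added = 0.2365 x 0.01480 = 0.003500 mol, converting that many moles of HCOOH to HCOO-.
Remaining n(HCOOH) = 0.001427 mol; n(HCOO-) = 0.003500 mol.
By Henderson-Hasselbalch, pH = pKa + log([A^-]/[HA]) = 3.74 + log(0.003500/0.001427) = 3.74 + (+0.39) = 4.13.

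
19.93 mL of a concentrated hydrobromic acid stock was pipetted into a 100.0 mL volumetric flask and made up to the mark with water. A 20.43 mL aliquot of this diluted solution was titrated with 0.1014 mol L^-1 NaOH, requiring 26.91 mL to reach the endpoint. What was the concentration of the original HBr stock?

n(NaOH) = 0.1014 x 0.02691 = 0.002729 mol.
n(HBr) in the aliquot = 0.002729 mol.
[diluted HBr] = 0.002729 / 0.02043 = 0.1336 M.
Dilution factor = 100.0/19.93 = 5.018, so [stock] = 0.1336 x 5.018 = 0.670 M.

0.670 M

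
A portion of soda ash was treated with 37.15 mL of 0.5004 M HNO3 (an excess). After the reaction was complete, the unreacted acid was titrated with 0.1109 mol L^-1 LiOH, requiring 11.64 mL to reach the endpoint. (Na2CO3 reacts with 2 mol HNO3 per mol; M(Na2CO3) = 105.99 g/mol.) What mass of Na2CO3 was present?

0.917 g

Total n(HNO3) added = 0.5004 x 0.03715 = 0.01859 mol.
n(LiOH) used = 0.1109 x 0.01164 = 0.001291 mol, which equals the excess n(HNO3).
So n(HNO3) consumed by the sample = 0.01859 - 0.001291 = 0.01730 mol.
n(Na2CO3) = 0.01730 / 2 = 0.008649 mol.
mass = 0.008649 mol x 105.99 g/mol = 0.917 g.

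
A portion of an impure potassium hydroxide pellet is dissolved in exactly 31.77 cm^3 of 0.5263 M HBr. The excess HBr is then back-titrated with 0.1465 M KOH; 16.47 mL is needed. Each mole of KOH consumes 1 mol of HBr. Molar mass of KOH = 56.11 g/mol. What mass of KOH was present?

Total n(HBr) added = 0.5263 x 0.03177 = 0.01672 mol.
n(KOH) used = 0.1465 x 0.01647 = 0.002413 mol, which equals the excess n(HBr).
So n(HBr) consumed by the sample = 0.01672 - 0.002413 = 0.01431 mol.
n(KOH) = 0.01431 / 1 = 0.01431 mol.
mass = 0.01431 mol x 56.11 g/mol = 0.803 g.

0.803 g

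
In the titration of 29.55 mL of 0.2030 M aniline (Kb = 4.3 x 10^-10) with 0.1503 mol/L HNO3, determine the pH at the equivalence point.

n(C6H5NH2) = 0.2030 x 0.02955 = 0.005999 mol; V(HNO3) at equivalence = 0.005999/0.1503 = 0.03991 L.
At equivalence the base is fully converted to C6H5NH3+; total volume = 0.06946 L, so [C6H5NH3+] = 0.005999/0.06946 = 0.08636 M.
Ka(C6H5NH3+) = Kw/Kb = 1.0e-14 / 4.3 x 10^-10 = 2.33e-5.
[H^+] = sqrt(Ka x [C6H5NH3+]) = sqrt(2.33e-5 x 0.08636) = 0.00142 M.
pH = -log(0.00142) = 2.85.

2.85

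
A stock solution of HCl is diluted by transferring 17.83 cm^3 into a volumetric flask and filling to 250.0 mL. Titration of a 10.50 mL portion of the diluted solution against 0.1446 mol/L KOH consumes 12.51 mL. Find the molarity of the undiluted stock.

n(KOH) = 0.1446 x 0.01251 = 0.001809 mol.
n(HCl) in the aliquot = 0.001809 mol.
[diluted HCl] = 0.001809 / 0.01050 = 0.1723 M.
Dilution factor = 250.0/17.83 = 14.02, so [stock] = 0.1723 x 14.02 = 2.42 M.

2.42 M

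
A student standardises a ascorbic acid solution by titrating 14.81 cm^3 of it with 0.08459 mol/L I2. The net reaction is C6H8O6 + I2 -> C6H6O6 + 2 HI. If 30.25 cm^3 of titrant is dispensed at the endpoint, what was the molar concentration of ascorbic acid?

n(I2) = 0.08459 x 0.03025 = 0.002559 mol.
From the balanced equation, 1 mol I2 reacts with 1 mol ascorbic acid, so n(ascorbic acid) = 0.002559 x 1/1 = 0.002559 mol.
[ascorbic acid] = 0.002559 / 0.01481 L = 0.173 M.

0.173 M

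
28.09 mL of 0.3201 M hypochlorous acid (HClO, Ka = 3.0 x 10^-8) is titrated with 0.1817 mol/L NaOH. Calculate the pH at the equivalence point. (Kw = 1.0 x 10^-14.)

10.29

n(HClO) = 0.3201 x 0.02809 = 0.008992 mol; V(NaOH) at equivalence = 0.008992/0.1817 = 0.04949 L.
At equivalence all the acid is converted to ClO-; total volume = 0.02809 + 0.04949 = 0.07758 L, so [ClO-] = 0.008992/0.07758 = 0.1159 M.
Kb = Kw/Ka = 1.0e-14 / 3.0 x 10^-8 = 3.33e-7.
[OH^-] = sqrt(Kb x [ClO-]) = sqrt(3.33e-7 x 0.1159) = 0.000197 M.
pOH = 3.71, so pH = 14.00 - 3.71 = 10.29.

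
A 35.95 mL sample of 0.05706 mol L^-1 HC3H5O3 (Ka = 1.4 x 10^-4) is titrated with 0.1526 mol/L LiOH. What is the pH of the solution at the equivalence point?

8.24

n(HC3H5O3) = 0.05706 x 0.03595 = 0.002051 mol; V(LiOH) at equivalence = 0.002051/0.1526 = 0.01344 L.
At equivalence all the acid is converted to C3H5O3-; total volume = 0.03595 + 0.01344 = 0.04939 L, so [C3H5O3-] = 0.002051/0.04939 = 0.04153 M.
Kb = Kw/Ka = 1.0e-14 / 1.4 x 10^-4 = 7.14e-11.
[OH^-] = sqrt(Kb x [C3H5O3-]) = sqrt(7.14e-11 x 0.04153) = 1.72e-6 M.
pOH = 5.76, so pH = 14.00 - 5.76 = 8.24.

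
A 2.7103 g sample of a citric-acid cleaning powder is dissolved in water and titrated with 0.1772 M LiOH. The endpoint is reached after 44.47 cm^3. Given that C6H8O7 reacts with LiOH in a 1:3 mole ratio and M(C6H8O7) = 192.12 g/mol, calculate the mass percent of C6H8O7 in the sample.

18.6%

n(LiOH) = 0.1772 x 0.04447 = 0.007880 mol.
n(C6H8O7) = 0.007880 / 3 = 0.002627 mol.
mass of C6H8O7 = 0.002627 x 192.12 = 0.5046 g.
% purity = 0.5046 / 2.7103 x 100 = 18.6%.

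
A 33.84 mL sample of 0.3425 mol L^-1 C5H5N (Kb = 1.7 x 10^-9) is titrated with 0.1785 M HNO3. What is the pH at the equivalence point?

n(C5H5N) = 0.3425 x 0.03384 = 0.01159 mol; V(HNO3) at equivalence = 0.01159/0.1785 = 0.06493 L.
At equivalence the base is fully converted to C5H5NH+; total volume = 0.09877 L, so [C5H5NH+] = 0.01159/0.09877 = 0.1173 M.
Ka(C5H5NH+) = Kw/Kb = 1.0e-14 / 1.7 x 10^-9 = 5.88e-6.
[H^+] = sqrt(Ka x [C5H5NH+]) = sqrt(5.88e-6 x 0.1173) = 0.000831 M.
pH = -log(0.000831) = 3.08.

3.08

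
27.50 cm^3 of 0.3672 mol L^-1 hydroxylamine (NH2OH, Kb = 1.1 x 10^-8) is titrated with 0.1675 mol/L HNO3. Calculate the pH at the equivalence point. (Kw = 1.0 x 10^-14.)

3.49

n(NH2OH) = 0.3672 x 0.02750 = 0.01010 mol; V(HNO3) at equivalence = 0.01010/0.1675 = 0.06029 L.
At equivalence the base is fully converted to NH3OH+; total volume = 0.08779 L, so [NH3OH+] = 0.01010/0.08779 = 0.1150 M.
Ka(NH3OH+) = Kw/Kb = 1.0e-14 / 1.1 x 10^-8 = 9.09e-7.
[H^+] = sqrt(Ka x [NH3OH+]) = sqrt(9.09e-7 x 0.1150) = 0.000323 M.
pH = -log(0.000323) = 3.49.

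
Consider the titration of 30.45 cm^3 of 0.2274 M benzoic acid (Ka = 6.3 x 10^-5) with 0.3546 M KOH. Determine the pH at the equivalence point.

n(C6H5COOH) = 0.2274 x 0.03045 = 0.006924 mol; V(KOH) at equivalence = 0.006924/0.3546 = 0.01953 L.
At equivalence all the acid is converted to C6H5COO-; total volume = 0.03045 + 0.01953 = 0.04998 L, so [C6H5COO-] = 0.006924/0.04998 = 0.1385 M.
Kb = Kw/Ka = 1.0e-14 / 6.3 x 10^-5 = 1.59e-10.
[OH^-] = sqrt(Kb x [C6H5COO-]) = sqrt(1.59e-10 x 0.1385) = 4.69e-6 M.
pOH = 5.33, so pH = 14.00 - 5.33 = 8.67.

8.67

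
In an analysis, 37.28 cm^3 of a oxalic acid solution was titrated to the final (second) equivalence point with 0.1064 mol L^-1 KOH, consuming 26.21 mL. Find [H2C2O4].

n(KOH) = 0.1064 x 0.02621 = 0.002789 mol.
At the final (second) equivalence point, 2 mol OH^- react per mol H2C2O4, so n(H2C2O4) = 0.002789 / 2 = 0.001394 mol.
[H2C2O4] = 0.001394 / 0.03728 L = 0.0374 M.

0.0374 M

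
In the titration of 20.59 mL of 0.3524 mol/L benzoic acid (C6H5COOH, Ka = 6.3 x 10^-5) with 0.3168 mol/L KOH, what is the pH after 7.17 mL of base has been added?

3.86

Initial n(C6H5COOH) = 0.3524 x 0.02059 = 0.007256 mol.
n(KOH) added = 0.3168 x 0.007170 = 0.002271 mol, converting that many moles of C6H5COOH to C6H5COO-.
Remaining n(C6H5COOH) = 0.004984 mol; n(C6H5COO-) = 0.002271 mol.
By Henderson-Hasselbalch, pH = pKa + log([A^-]/[HA]) = 4.20 + log(0.002271/0.004984) = 4.20 + (-0.34) = 3.86.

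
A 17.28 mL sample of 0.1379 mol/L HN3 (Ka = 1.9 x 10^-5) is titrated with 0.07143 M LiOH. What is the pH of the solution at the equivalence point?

n(HN3) = 0.1379 x 0.01728 = 0.002383 mol; V(LiOH) at equivalence = 0.002383/0.07143 = 0.03336 L.
At equivalence all the acid is converted to N3-; total volume = 0.01728 + 0.03336 = 0.05064 L, so [N3-] = 0.002383/0.05064 = 0.04706 M.
Kb = Kw/Ka = 1.0e-14 / 1.9 x 10^-5 = 5.26e-10.
[OH^-] = sqrt(Kb x [N3-]) = sqrt(5.26e-10 x 0.04706) = 4.98e-6 M.
pOH = 5.30, so pH = 14.00 - 5.30 = 8.70.

8.70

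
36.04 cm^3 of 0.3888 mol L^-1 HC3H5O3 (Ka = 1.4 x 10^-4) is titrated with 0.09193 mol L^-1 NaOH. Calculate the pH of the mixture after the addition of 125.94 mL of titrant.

Initial n(HC3H5O3) = 0.3888 x 0.03604 = 0.01401 mol.
n(NaOH) added = 0.09193 x 0.1259 = 0.01158 mol, converting that many moles of HC3H5O3 to C3H5O3-.
Remaining n(HC3H5O3) = 0.002435 mol; n(C3H5O3-) = 0.01158 mol.
By Henderson-Hasselbalch, pH = pKa + log([A^-]/[HA]) = 3.85 + log(0.01158/0.002435) = 3.85 + (+0.68) = 4.53.

4.53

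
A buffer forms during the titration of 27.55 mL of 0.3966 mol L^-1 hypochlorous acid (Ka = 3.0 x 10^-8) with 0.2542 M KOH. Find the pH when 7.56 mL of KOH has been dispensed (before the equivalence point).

Initial n(HClO) = 0.3966 x 0.02755 = 0.01093 mol.
n(KOH) added = 0.2542 x 0.007560 = 0.001922 mol, converting that many moles of HClO to ClO-.
Remaining n(HClO) = 0.009005 mol; n(ClO-) = 0.001922 mol.
By Henderson-Hasselbalch, pH = pKa + log([A^-]/[HA]) = 7.52 + log(0.001922/0.009005) = 7.52 + (-0.67) = 6.85.

6.85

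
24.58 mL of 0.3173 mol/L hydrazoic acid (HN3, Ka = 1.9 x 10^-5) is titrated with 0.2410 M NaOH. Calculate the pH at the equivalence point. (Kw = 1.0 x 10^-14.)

8.93

n(HN3) = 0.3173 x 0.02458 = 0.007799 mol; V(NaOH) at equivalence = 0.007799/0.2410 = 0.03236 L.
At equivalence all the acid is converted to N3-; total volume = 0.02458 + 0.03236 = 0.05694 L, so [N3-] = 0.007799/0.05694 = 0.1370 M.
Kb = Kw/Ka = 1.0e-14 / 1.9 x 10^-5 = 5.26e-10.
[OH^-] = sqrt(Kb x [N3-]) = sqrt(5.26e-10 x 0.1370) = 8.49e-6 M.
pOH = 5.07, so pH = 14.00 - 5.07 = 8.93.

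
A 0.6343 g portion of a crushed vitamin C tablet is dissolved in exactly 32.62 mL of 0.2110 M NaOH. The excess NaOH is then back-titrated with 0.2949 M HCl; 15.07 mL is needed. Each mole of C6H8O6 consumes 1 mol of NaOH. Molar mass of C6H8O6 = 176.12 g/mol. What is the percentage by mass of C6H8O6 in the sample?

Total n(NaOH) added = 0.2110 x 0.03262 = 0.006883 mol.
n(HCl) used = 0.2949 x 0.01507 = 0.004444 mol, which equals the excess n(NaOH).
So n(NaOH) consumed by the sample = 0.006883 - 0.004444 = 0.002439 mol.
n(C6H8O6) = 0.002439 / 1 = 0.002439 mol.
mass C6H8O6 = 0.002439 x 176.12 = 0.4295 g, so %C6H8O6 = 0.4295/0.6343 x 100 = 67.7%.

67.7%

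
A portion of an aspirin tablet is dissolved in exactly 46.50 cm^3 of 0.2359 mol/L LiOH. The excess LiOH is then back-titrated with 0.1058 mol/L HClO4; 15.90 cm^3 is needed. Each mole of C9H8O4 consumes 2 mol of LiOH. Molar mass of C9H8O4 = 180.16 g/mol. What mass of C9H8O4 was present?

Total n(LiOH) added = 0.2359 x 0.04650 = 0.01097 mol.
n(HClO4) used = 0.1058 x 0.01590 = 0.001682 mol, which equals the excess n(LiOH).
So n(LiOH) consumed by the sample = 0.01097 - 0.001682 = 0.009287 mol.
n(C9H8O4) = 0.009287 / 2 = 0.004644 mol.
mass = 0.004644 mol x 180.16 g/mol = 0.837 g.

0.837 g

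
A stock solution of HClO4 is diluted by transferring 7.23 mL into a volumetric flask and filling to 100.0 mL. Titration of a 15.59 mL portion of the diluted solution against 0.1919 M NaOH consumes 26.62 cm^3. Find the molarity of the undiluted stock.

n(NaOH) = 0.1919 x 0.02662 = 0.005108 mol.
n(HClO4) in the aliquot = 0.005108 mol.
[diluted HClO4] = 0.005108 / 0.01559 = 0.3277 M.
Dilution factor = 100.0/7.230 = 13.83, so [stock] = 0.3277 x 13.83 = 4.53 M.

4.53 M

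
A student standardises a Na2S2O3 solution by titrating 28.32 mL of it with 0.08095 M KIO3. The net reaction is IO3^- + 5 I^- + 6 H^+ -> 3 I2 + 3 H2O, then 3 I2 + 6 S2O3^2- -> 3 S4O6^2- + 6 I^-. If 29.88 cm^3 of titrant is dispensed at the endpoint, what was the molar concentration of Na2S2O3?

n(KIO3) = 0.08095 x 0.02988 = 0.002419 mol.
From the balanced equation, 1 mol KIO3 reacts with 6 mol Na2S2O3, so n(Na2S2O3) = 0.002419 x 6/1 = 0.01451 mol.
[Na2S2O3] = 0.01451 / 0.02832 L = 0.512 M.

0.512 M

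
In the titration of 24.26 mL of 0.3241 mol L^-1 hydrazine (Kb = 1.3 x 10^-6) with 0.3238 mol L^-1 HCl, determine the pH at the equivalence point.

n(N2H4) = 0.3241 x 0.02426 = 0.007863 mol; V(HCl) at equivalence = 0.007863/0.3238 = 0.02428 L.
At equivalence the base is fully converted to N2H5+; total volume = 0.04854 L, so [N2H5+] = 0.007863/0.04854 = 0.1620 M.
Ka(N2H5+) = Kw/Kb = 1.0e-14 / 1.3 x 10^-6 = 7.69e-9.
[H^+] = sqrt(Ka x [N2H5+]) = sqrt(7.69e-9 x 0.1620) = 3.53e-5 M.
pH = -log(3.53e-5) = 4.45.

4.45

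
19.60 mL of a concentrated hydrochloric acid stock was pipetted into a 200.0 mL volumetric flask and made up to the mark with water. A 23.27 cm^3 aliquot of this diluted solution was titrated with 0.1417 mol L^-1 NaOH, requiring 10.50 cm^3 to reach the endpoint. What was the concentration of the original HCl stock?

n(NaOH) = 0.1417 x 0.01050 = 0.001488 mol.
n(HCl) in the aliquot = 0.001488 mol.
[diluted HCl] = 0.001488 / 0.02327 = 0.06394 M.
Dilution factor = 200.0/19.60 = 10.20, so [stock] = 0.06394 x 10.20 = 0.652 M.

0.652 M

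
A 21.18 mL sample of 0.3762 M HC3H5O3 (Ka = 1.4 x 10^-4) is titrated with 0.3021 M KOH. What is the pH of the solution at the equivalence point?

n(HC3H5O3) = 0.3762 x 0.02118 = 0.007968 mol; V(KOH) at equivalence = 0.007968/0.3021 = 0.02638 L.
At equivalence all the acid is converted to C3H5O3-; total volume = 0.02118 + 0.02638 = 0.04756 L, so [C3H5O3-] = 0.007968/0.04756 = 0.1676 M.
Kb = Kw/Ka = 1.0e-14 / 1.4 x 10^-4 = 7.14e-11.
[OH^-] = sqrt(Kb x [C3H5O3-]) = sqrt(7.14e-11 x 0.1676) = 3.46e-6 M.
pOH = 5.46, so pH = 14.00 - 5.46 = 8.54.

8.54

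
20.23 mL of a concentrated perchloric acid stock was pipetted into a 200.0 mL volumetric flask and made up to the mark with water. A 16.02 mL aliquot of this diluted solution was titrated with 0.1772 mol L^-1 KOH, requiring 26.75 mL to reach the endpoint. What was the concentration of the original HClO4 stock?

2.93 M

n(KOH) = 0.1772 x 0.02675 = 0.004740 mol.
n(HClO4) in the aliquot = 0.004740 mol.
[diluted HClO4] = 0.004740 / 0.01602 = 0.2959 M.
Dilution factor = 200.0/20.23 = 9.886, so [stock] = 0.2959 x 9.886 = 2.93 M.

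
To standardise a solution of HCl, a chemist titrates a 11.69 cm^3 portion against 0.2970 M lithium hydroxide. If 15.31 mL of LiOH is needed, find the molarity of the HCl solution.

n(LiOH) delivered = 0.2970 x 0.01531 = 0.004547 mol.
For a 1:1 reaction, n(HCl) = 0.004547 mol.
[HCl] = 0.004547 mol / 0.01169 L = 0.389 M.

0.389 M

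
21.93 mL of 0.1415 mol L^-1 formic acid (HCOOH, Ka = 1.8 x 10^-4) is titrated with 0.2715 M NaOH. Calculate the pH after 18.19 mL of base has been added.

n(acid) = 0.1415 x 0.02193 = 0.003103 mol; n(NaOH) added = 0.2715 x 0.01819 = 0.004939 mol.
Base is in excess by 0.004939 - 0.003103 = 0.001835 mol in a total volume of 0.04012 L.
[OH^-] = 0.001835/0.04012 = 0.04575 M, so pOH = 1.34 and pH = 14.00 - 1.34 = 12.66.

12.66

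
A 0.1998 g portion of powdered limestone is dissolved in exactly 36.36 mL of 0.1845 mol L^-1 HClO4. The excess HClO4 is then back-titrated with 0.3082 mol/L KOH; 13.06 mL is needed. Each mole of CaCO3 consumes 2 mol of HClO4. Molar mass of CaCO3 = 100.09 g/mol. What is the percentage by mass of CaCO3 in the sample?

Total n(HClO4) added = 0.1845 x 0.03636 = 0.006708 mol.
n(KOH) used = 0.3082 x 0.01306 = 0.004025 mol, which equals the excess n(HClO4).
So n(HClO4) consumed by the sample = 0.006708 - 0.004025 = 0.002683 mol.
n(CaCO3) = 0.002683 / 2 = 0.001342 mol.
mass CaCO3 = 0.001342 x 100.09 = 0.1343 g, so %CaCO3 = 0.1343/0.1998 x 100 = 67.2%.

67.2%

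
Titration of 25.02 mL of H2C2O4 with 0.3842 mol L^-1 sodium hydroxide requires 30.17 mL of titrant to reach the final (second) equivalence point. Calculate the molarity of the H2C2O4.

n(NaOH) = 0.3842 x 0.03017 = 0.01159 mol.
At the final (second) equivalence point, 2 mol OH^- react per mol H2C2O4, so n(H2C2O4) = 0.01159 / 2 = 0.005796 mol.
[H2C2O4] = 0.005796 / 0.02502 L = 0.232 M.

0.232 M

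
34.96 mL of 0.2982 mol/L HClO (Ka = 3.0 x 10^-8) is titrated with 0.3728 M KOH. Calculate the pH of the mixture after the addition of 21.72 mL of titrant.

8.06

Initial n(HClO) = 0.2982 x 0.03496 = 0.01043 mol.
n(KOH) added = 0.3728 x 0.02172 = 0.008097 mol, converting that many moles of HClO to ClO-.
Remaining n(HClO) = 0.002328 mol; n(ClO-) = 0.008097 mol.
By Henderson-Hasselbalch, pH = pKa + log([A^-]/[HA]) = 7.52 + log(0.008097/0.002328) = 7.52 + (+0.54) = 8.06.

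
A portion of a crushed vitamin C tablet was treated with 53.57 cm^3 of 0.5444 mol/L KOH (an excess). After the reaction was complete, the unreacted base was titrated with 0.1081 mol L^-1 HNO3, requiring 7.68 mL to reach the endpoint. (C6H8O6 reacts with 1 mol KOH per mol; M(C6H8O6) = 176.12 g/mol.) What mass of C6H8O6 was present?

Total n(KOH) added = 0.5444 x 0.05357 = 0.02916 mol.
n(HNO3) used = 0.1081 x 0.007680 = 0.0008302 mol, which equals the excess n(KOH).
So n(KOH) consumed by the sample = 0.02916 - 0.0008302 = 0.02833 mol.
n(C6H8O6) = 0.02833 / 1 = 0.02833 mol.
mass = 0.02833 mol x 176.12 g/mol = 4.99 g.

4.99 g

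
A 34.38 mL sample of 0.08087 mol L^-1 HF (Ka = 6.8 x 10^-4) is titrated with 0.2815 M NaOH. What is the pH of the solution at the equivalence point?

n(HF) = 0.08087 x 0.03438 = 0.002780 mol; V(NaOH) at equivalence = 0.002780/0.2815 = 0.009877 L.
At equivalence all the acid is converted to F-; total volume = 0.03438 + 0.009877 = 0.04426 L, so [F-] = 0.002780/0.04426 = 0.06282 M.
Kb = Kw/Ka = 1.0e-14 / 6.8 x 10^-4 = 1.47e-11.
[OH^-] = sqrt(Kb x [F-]) = sqrt(1.47e-11 x 0.06282) = 9.61e-7 M.
pOH = 6.02, so pH = 14.00 - 6.02 = 7.98.

7.98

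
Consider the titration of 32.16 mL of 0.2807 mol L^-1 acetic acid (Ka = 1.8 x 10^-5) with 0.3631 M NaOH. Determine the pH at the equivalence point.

n(CH3COOH) = 0.2807 x 0.03216 = 0.009027 mol; V(NaOH) at equivalence = 0.009027/0.3631 = 0.02486 L.
At equivalence all the acid is converted to CH3COO-; total volume = 0.03216 + 0.02486 = 0.05702 L, so [CH3COO-] = 0.009027/0.05702 = 0.1583 M.
Kb = Kw/Ka = 1.0e-14 / 1.8 x 10^-5 = 5.56e-10.
[OH^-] = sqrt(Kb x [CH3COO-]) = sqrt(5.56e-10 x 0.1583) = 9.38e-6 M.
pOH = 5.03, so pH = 14.00 - 5.03 = 8.97.

8.97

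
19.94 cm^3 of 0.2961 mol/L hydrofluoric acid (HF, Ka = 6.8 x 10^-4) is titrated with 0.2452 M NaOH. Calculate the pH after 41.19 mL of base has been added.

n(acid) = 0.2961 x 0.01994 = 0.005904 mol; n(NaOH) added = 0.2452 x 0.04119 = 0.01010 mol.
Base is in excess by 0.01010 - 0.005904 = 0.004196 mol in a total volume of 0.06113 L.
[OH^-] = 0.004196/0.06113 = 0.06863 M, so pOH = 1.16 and pH = 14.00 - 1.16 = 12.84.

12.84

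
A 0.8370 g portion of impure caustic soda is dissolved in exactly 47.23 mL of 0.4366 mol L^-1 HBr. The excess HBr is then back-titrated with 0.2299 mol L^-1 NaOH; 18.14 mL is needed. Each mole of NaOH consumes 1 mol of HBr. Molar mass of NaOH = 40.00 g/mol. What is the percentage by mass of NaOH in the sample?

Total n(HBr) added = 0.4366 x 0.04723 = 0.02062 mol.
n(NaOH) used = 0.2299 x 0.01814 = 0.004170 mol, which equals the excess n(HBr).
So n(HBr) consumed by the sample = 0.02062 - 0.004170 = 0.01645 mol.
n(NaOH) = 0.01645 / 1 = 0.01645 mol.
mass NaOH = 0.01645 x 40.00 = 0.6580 g, so %NaOH = 0.6580/0.8370 x 100 = 78.6%.

78.6%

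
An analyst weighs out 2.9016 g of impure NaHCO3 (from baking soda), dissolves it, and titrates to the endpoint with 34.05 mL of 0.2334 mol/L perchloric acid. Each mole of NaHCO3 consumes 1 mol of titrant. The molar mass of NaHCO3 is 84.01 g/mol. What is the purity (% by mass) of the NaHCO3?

n(HClO4) = 0.2334 x 0.03405 = 0.007947 mol.
n(NaHCO3) = 0.007947 / 1 = 0.007947 mol.
mass of NaHCO3 = 0.007947 x 84.01 = 0.6677 g.
% purity = 0.6677 / 2.9016 x 100 = 23.0%.

23.0%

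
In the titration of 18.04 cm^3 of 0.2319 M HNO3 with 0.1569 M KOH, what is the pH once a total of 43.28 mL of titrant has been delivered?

12.63

n(acid) = 0.2319 x 0.01804 = 0.004183 mol; n(KOH) added = 0.1569 x 0.04328 = 0.006791 mol.
Base is in excess by 0.006791 - 0.004183 = 0.002607 mol in a total volume of 0.06132 L.
[OH^-] = 0.002607/0.06132 = 0.04252 M, so pOH = 1.37 and pH = 14.00 - 1.37 = 12.63.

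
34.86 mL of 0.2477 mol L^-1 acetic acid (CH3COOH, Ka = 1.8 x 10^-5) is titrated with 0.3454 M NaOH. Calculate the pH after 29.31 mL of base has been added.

12.37

n(acid) = 0.2477 x 0.03486 = 0.008635 mol; n(NaOH) added = 0.3454 x 0.02931 = 0.01012 mol.
Base is in excess by 0.01012 - 0.008635 = 0.001489 mol in a total volume of 0.06417 L.
[OH^-] = 0.001489/0.06417 = 0.02320 M, so pOH = 1.63 and pH = 14.00 - 1.63 = 12.37.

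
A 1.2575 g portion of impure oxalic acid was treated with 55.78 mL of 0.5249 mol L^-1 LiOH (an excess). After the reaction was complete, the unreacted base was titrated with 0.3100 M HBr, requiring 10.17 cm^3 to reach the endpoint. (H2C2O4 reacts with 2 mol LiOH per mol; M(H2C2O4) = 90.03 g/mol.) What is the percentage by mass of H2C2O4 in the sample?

Total n(LiOH) added = 0.5249 x 0.05578 = 0.02928 mol.
n(HBr) used = 0.3100 x 0.01017 = 0.003153 mol, which equals the excess n(LiOH).
So n(LiOH) consumed by the sample = 0.02928 - 0.003153 = 0.02613 mol.
n(H2C2O4) = 0.02613 / 2 = 0.01306 mol.
mass H2C2O4 = 0.01306 x 90.03 = 1.176 g, so %H2C2O4 = 1.176/1.2575 x 100 = 93.5%.

93.5%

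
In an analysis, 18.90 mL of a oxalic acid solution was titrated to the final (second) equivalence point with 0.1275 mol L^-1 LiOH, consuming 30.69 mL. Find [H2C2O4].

0.104 M

n(LiOH) = 0.1275 x 0.03069 = 0.003913 mol.
At the final (second) equivalence point, 2 mol OH^- react per mol H2C2O4, so n(H2C2O4) = 0.003913 / 2 = 0.001956 mol.
[H2C2O4] = 0.001956 / 0.01890 L = 0.104 M.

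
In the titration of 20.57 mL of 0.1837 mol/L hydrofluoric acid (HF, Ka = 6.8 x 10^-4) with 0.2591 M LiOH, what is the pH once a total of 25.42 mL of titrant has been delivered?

n(acid) = 0.1837 x 0.02057 = 0.003779 mol; n(LiOH) added = 0.2591 x 0.02542 = 0.006586 mol.
Base is in excess by 0.006586 - 0.003779 = 0.002808 mol in a total volume of 0.04599 L.
[OH^-] = 0.002808/0.04599 = 0.06105 M, so pOH = 1.21 and pH = 14.00 - 1.21 = 12.79.

12.79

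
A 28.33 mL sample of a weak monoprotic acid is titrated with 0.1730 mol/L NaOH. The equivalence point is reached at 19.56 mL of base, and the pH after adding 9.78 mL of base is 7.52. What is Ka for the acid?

3.0 x 10^-8

9.78 mL is half of the equivalence volume, so this is the half-equivalence point where [HA] = [A^-].
At half-equivalence pH = pKa, so pKa = 7.52.
Ka = 10^(-7.52) = 3.0 x 10^-8.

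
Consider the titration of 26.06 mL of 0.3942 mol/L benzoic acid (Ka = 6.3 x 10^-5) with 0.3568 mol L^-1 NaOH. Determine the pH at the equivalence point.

n(C6H5COOH) = 0.3942 x 0.02606 = 0.01027 mol; V(NaOH) at equivalence = 0.01027/0.3568 = 0.02879 L.
At equivalence all the acid is converted to C6H5COO-; total volume = 0.02606 + 0.02879 = 0.05485 L, so [C6H5COO-] = 0.01027/0.05485 = 0.1873 M.
Kb = Kw/Ka = 1.0e-14 / 6.3 x 10^-5 = 1.59e-10.
[OH^-] = sqrt(Kb x [C6H5COO-]) = sqrt(1.59e-10 x 0.1873) = 5.45e-6 M.
pOH = 5.26, so pH = 14.00 - 5.26 = 8.74.

8.74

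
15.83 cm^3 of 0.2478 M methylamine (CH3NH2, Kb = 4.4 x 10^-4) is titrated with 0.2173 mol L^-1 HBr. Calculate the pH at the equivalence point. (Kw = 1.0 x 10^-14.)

n(CH3NH2) = 0.2478 x 0.01583 = 0.003923 mol; V(HBr) at equivalence = 0.003923/0.2173 = 0.01805 L.
At equivalence the base is fully converted to CH3NH3+; total volume = 0.03388 L, so [CH3NH3+] = 0.003923/0.03388 = 0.1158 M.
Ka(CH3NH3+) = Kw/Kb = 1.0e-14 / 4.4 x 10^-4 = 2.27e-11.
[H^+] = sqrt(Ka x [CH3NH3+]) = sqrt(2.27e-11 x 0.1158) = 1.62e-6 M.
pH = -log(1.62e-6) = 5.79.

5.79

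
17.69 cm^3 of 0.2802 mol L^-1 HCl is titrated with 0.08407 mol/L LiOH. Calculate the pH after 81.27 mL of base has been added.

12.28

n(acid) = 0.2802 x 0.01769 = 0.004957 mol; n(LiOH) added = 0.08407 x 0.08127 = 0.006832 mol.
Base is in excess by 0.006832 - 0.004957 = 0.001876 mol in a total volume of 0.09896 L.
[OH^-] = 0.001876/0.09896 = 0.01895 M, so pOH = 1.72 and pH = 14.00 - 1.72 = 12.28.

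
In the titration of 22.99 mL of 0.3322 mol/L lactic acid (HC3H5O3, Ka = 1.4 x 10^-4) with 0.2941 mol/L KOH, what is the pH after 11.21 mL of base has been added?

Initial n(HC3H5O3) = 0.3322 x 0.02299 = 0.007637 mol.
n(KOH) added = 0.2941 x 0.01121 = 0.003297 mol, converting that many moles of HC3H5O3 to C3H5O3-.
Remaining n(HC3H5O3) = 0.004340 mol; n(C3H5O3-) = 0.003297 mol.
By Henderson-Hasselbalch, pH = pKa + log([A^-]/[HA]) = 3.85 + log(0.003297/0.004340) = 3.85 + (-0.12) = 3.73.

3.73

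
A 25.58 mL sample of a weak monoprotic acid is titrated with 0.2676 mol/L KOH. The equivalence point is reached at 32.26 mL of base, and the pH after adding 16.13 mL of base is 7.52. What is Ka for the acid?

16.13 mL is half of the equivalence volume, so this is the half-equivalence point where [HA] = [A^-].
At half-equivalence pH = pKa, so pKa = 7.52.
Ka = 10^(-7.52) = 3.0 x 10^-8.

3.0 x 10^-8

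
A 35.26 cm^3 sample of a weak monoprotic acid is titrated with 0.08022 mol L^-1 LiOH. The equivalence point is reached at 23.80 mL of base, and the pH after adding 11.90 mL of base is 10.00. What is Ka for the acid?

11.90 mL is half of the equivalence volume, so this is the half-equivalence point where [HA] = [A^-].
At half-equivalence pH = pKa, so pKa = 10.00.
Ka = 10^(-10.00) = 1.0 x 10^-10.

1.0 x 10^-10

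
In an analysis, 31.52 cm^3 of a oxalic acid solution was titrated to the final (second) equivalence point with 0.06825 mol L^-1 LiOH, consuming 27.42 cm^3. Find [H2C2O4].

n(LiOH) = 0.06825 x 0.02742 = 0.001871 mol.
At the final (second) equivalence point, 2 mol OH^- react per mol H2C2O4, so n(H2C2O4) = 0.001871 / 2 = 0.0009357 mol.
[H2C2O4] = 0.0009357 / 0.03152 L = 0.0297 M.

0.0297 M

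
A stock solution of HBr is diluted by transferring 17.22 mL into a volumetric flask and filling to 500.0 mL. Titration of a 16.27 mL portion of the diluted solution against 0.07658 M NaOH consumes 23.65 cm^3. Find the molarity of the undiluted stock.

n(NaOH) = 0.07658 x 0.02365 = 0.001811 mol.
n(HBr) in the aliquot = 0.001811 mol.
[diluted HBr] = 0.001811 / 0.01627 = 0.1113 M.
Dilution factor = 500.0/17.22 = 29.04, so [stock] = 0.1113 x 29.04 = 3.23 M.

3.23 M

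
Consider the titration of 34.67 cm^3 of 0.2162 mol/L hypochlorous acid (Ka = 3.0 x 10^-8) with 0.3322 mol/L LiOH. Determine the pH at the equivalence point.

10.32

n(HClO) = 0.2162 x 0.03467 = 0.007496 mol; V(LiOH) at equivalence = 0.007496/0.3322 = 0.02256 L.
At equivalence all the acid is converted to ClO-; total volume = 0.03467 + 0.02256 = 0.05723 L, so [ClO-] = 0.007496/0.05723 = 0.1310 M.
Kb = Kw/Ka = 1.0e-14 / 3.0 x 10^-8 = 3.33e-7.
[OH^-] = sqrt(Kb x [ClO-]) = sqrt(3.33e-7 x 0.1310) = 0.000209 M.
pOH = 3.68, so pH = 14.00 - 3.68 = 10.32.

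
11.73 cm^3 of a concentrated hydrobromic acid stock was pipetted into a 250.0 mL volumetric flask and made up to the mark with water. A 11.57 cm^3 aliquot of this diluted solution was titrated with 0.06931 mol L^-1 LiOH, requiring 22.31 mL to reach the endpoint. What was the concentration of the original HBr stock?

2.85 M

n(LiOH) = 0.06931 x 0.02231 = 0.001546 mol.
n(HBr) in the aliquot = 0.001546 mol.
[diluted HBr] = 0.001546 / 0.01157 = 0.1336 M.
Dilution factor = 250.0/11.73 = 21.31, so [stock] = 0.1336 x 21.31 = 2.85 M.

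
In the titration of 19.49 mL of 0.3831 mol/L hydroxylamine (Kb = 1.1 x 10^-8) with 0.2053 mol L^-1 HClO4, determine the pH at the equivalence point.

3.46

n(NH2OH) = 0.3831 x 0.01949 = 0.007467 mol; V(HClO4) at equivalence = 0.007467/0.2053 = 0.03637 L.
At equivalence the base is fully converted to NH3OH+; total volume = 0.05586 L, so [NH3OH+] = 0.007467/0.05586 = 0.1337 M.
Ka(NH3OH+) = Kw/Kb = 1.0e-14 / 1.1 x 10^-8 = 9.09e-7.
[H^+] = sqrt(Ka x [NH3OH+]) = sqrt(9.09e-7 x 0.1337) = 0.000349 M.
pH = -log(0.000349) = 3.46.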